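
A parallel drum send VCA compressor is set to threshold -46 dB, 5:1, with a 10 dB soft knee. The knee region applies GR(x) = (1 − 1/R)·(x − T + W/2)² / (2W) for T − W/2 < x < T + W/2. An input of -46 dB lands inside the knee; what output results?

-47 dB

x − T + W/2 = -46 − (-46) + 5 = 5.
GR = (1 − 1/5) × 5² / 20 = 0.8 × 25 / 20 = 1 dB.
Output = -46 − 1 = -47 dB.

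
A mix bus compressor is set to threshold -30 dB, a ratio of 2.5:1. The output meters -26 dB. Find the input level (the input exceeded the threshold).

Post-compression overshoot = -26 − (-30) = 4 dB.
Before 2.5:1 compression the overshoot was 4 × 2.5 = 10 dB, so input = -30 + 10 = -20 dB.

-20 dB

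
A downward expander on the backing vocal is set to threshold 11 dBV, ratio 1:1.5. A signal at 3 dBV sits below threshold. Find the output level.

-1 dBV

The input is 8 dB below the 11 dBV threshold.
A 1:1.5 expander multiplies undershoot by 1.5: 8 × 1.5 = 12 dB below threshold.
Output = 11 − 12 = -1 dBV.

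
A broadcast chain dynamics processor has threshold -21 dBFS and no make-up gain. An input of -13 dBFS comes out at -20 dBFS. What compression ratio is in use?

Input overshoot = -13 − (-21) = 8 dB; output overshoot = -20 − (-21) = 1 dB.
Ratio = 8 / 1 = 8.

8:1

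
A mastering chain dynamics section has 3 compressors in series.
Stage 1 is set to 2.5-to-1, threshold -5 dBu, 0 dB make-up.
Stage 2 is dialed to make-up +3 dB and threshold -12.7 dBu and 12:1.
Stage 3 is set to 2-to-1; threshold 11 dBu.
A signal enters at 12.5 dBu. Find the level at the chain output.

-8.475 dBu

Stage 1: 17.5 dB above -5 dBu, reduced 2.5:1 to 7 dB above → 2 dBu.
Stage 2: 2 dBu is 14.7 dB over -12.7 dBu; at 12:1 that becomes 1.225 dB over, giving -11.475 dBu; +3 dB make-up → -8.475 dBu.
Stage 3: -8.475 dBu is at or below the 11 dBu threshold — no compression; output -8.475 dBu.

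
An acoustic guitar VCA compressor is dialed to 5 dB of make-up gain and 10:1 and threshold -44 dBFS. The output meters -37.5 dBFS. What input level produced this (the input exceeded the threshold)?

Before make-up, the level was -37.5 − 5 = -42.5 dBFS.
The compressed level sits -42.5 − (-44) = 1.5 dB over threshold.
Input overshoot = R × output overshoot = 15 dB → input = -44 + 15 = -29 dBFS.

-29 dBFS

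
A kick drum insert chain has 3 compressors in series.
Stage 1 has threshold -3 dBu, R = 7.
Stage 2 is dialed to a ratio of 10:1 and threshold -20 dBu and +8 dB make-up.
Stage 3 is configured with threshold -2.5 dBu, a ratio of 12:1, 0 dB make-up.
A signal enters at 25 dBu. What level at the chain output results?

Stage 1: 28 dB above -3 dBu, reduced 7:1 to 4 dB above → 1 dBu.
Stage 2: overshoot 21 dB → 21/10 = 2.1 dB → -17.9 dBu; +8 dB make-up → -9.9 dBu.
Stage 3: below threshold (-9.9 ≤ -2.5); passes unchanged; output -9.9 dBu.

-9.9 dBu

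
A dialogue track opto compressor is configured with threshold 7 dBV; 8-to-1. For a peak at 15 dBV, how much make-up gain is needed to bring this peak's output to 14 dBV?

6 dB

Without make-up, output = threshold + overshoot/8 = 7 + 1 = 8 dBV.
Gap to target: 6 dB.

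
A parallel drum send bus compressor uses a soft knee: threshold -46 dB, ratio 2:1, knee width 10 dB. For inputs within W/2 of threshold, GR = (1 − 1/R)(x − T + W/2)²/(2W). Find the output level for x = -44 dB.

x − T + W/2 = -44 − (-46) + 5 = 7.
GR = (1 − 1/2) × 7² / 20 = 0.5 × 49 / 20 = 1.225 dB.
Output = -44 − 1.225 = -45.225 dB.

-45.225 dB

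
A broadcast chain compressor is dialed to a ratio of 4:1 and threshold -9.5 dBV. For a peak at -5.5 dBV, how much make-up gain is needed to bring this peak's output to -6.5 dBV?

2 dB

Without make-up, output = threshold + overshoot/4 = -9.5 + 1 = -8.5 dBV.
Gap to target: 2 dB.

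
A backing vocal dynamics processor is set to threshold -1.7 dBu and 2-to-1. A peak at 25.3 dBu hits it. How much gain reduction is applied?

25.3 dBu exceeds the threshold by 27 dB.
After 2:1 compression the overshoot becomes 27/2 = 13.5 dB.
So the signal is attenuated by 27 − 13.5 = 13.5 dB.

13.5 dB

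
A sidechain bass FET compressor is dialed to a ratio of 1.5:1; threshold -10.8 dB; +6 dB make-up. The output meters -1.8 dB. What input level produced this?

-6.3 dB

Stripping the +6 dB make-up gives -7.8 dB at the gain stage.
Post-compression overshoot = -7.8 − (-10.8) = 3 dB.
Input overshoot = R × output overshoot = 4.5 dB → input = -10.8 + 4.5 = -6.3 dB.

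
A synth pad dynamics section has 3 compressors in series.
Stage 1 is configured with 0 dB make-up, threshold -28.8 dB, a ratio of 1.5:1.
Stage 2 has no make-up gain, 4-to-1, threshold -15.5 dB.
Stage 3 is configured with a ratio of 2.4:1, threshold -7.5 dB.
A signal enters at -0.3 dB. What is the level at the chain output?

-14.075 dB

Stage 1: overshoot 28.5 dB → 28.5/1.5 = 19 dB → -9.8 dB.
Stage 2: -9.8 dB is 5.7 dB over -15.5 dB; at 4:1 that becomes 1.425 dB over, giving -14.075 dB.
Stage 3: below threshold (-14.075 ≤ -7.5); passes unchanged; output -14.075 dB.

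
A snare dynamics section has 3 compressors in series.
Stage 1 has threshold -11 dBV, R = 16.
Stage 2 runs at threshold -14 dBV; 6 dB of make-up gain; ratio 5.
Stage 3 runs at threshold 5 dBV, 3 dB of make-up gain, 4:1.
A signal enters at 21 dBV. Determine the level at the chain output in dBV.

Stage 1: 32 dB above -11 dBV, reduced 16:1 to 2 dB above → -9 dBV.
Stage 2: 5 dB above -14 dBV, reduced 5:1 to 1 dB above → -13 dBV; +6 dB make-up → -7 dBV.
Stage 3: -7 dBV ≤ 5 dBV, so stage 3 doesn't engage; make-up brings it to -4 dBV.

-4 dBV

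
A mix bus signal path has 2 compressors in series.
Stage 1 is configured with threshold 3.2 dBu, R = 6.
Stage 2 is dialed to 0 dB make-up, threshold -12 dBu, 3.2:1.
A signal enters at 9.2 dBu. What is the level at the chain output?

-6.9375 dBu

Stage 1: 9.2 dBu is 6 dB over 3.2 dBu; at 6:1 that becomes 1 dB over, giving 4.2 dBu.
Stage 2: overshoot 16.2 dB → 16.2/3.2 = 5.0625 dB → -6.9375 dBu.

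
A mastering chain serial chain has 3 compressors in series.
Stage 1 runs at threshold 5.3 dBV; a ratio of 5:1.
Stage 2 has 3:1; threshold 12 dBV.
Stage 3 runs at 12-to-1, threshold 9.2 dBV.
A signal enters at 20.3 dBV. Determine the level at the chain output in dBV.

Stage 1: overshoot 15 dB → 15/5 = 3 dB → 8.3 dBV.
Stage 2: 8.3 dBV is at or below the 12 dBV threshold — no compression; output 8.3 dBV.
Stage 3: 8.3 dBV is at or below the 9.2 dBV threshold — no compression; output 8.3 dBV.

8.3 dBV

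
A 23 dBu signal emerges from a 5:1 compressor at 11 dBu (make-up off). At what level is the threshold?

8 dBu

Input is 15 dB above T (since output overshoot × R = input overshoot: (11 − T)·5 = 23 − T gives T = 8 dBu).
Check: 8 + (23 − 8)/5 = 8 + 3 = 11 dBu. ✓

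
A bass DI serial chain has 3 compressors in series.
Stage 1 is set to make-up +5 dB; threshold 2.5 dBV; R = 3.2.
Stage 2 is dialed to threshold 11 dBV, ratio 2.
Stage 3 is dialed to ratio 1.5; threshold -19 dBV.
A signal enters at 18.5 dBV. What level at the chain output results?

1.5 dBV

Stage 1: 18.5 dBV is 16 dB over 2.5 dBV; at 3.2:1 that becomes 5 dB over, giving 7.5 dBV; +5 dB make-up → 12.5 dBV.
Stage 2: 12.5 dBV is 1.5 dB over 11 dBV; at 2:1 that becomes 0.75 dB over, giving 11.75 dBV.
Stage 3: 30.75 dB above -19 dBV, reduced 1.5:1 to 20.5 dB above → 1.5 dBV.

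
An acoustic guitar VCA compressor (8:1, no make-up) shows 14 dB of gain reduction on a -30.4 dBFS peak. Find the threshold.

Let T be the threshold. Output overshoot = (input overshoot)/R, so -44.4 − T = (-30.4 − T)/8.
8·(-44.4 − T) = -30.4 − T → 7·T = -355.2 − (-30.4) = -324.8.
T = -324.8/7 = -46.4 dBFS.

-46.4 dBFS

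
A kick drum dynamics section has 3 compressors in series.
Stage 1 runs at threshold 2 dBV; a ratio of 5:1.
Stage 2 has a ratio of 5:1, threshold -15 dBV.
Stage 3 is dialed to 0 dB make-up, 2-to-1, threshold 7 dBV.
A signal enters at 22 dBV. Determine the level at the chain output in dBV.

-10.8 dBV

Stage 1: 20 dB above 2 dBV, reduced 5:1 to 4 dB above → 6 dBV.
Stage 2: 6 dBV is 21 dB over -15 dBV; at 5:1 that becomes 4.2 dB over, giving -10.8 dBV.
Stage 3: below threshold (-10.8 ≤ 7); passes unchanged; output -10.8 dBV.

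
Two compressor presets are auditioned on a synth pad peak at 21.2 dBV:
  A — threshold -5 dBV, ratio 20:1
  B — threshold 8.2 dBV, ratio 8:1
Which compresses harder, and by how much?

A, by 13.515 dB

A: 26.2 dB over, compressed to 1.31 dB over, so 24.89 dB of GR.
B: 13 dB over, compressed to 1.625 dB over, so 11.375 dB of GR.
A reduces 13.515 dB more.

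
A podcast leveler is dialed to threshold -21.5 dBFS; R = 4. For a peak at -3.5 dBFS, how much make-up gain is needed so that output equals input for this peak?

13.5 dB

Without make-up, output = threshold + overshoot/4 = -21.5 + 4.5 = -17 dBFS.
Gap to target: 13.5 dB.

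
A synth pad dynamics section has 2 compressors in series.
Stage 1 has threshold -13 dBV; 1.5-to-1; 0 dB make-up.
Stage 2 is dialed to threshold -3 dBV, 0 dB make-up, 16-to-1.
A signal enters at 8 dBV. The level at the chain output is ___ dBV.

-2.75 dBV

Stage 1: 8 dBV is 21 dB over -13 dBV; at 1.5:1 that becomes 14 dB over, giving 1 dBV.
Stage 2: overshoot 4 dB → 4/16 = 0.25 dB → -2.75 dBV.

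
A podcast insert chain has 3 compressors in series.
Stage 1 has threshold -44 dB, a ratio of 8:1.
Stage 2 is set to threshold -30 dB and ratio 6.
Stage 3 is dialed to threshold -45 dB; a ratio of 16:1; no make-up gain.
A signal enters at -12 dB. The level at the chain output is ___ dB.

Stage 1: -12 dB is 32 dB over -44 dB; at 8:1 that becomes 4 dB over, giving -40 dB.
Stage 2: below threshold (-40 ≤ -30); passes unchanged; output -40 dB.
Stage 3: 5 dB above -45 dB, reduced 16:1 to 0.3125 dB above → -44.6875 dB.

-44.6875 dB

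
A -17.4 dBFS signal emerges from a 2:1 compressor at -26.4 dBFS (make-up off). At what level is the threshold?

Let T be the threshold. Output overshoot = (input overshoot)/R, so -26.4 − T = (-17.4 − T)/2.
2·(-26.4 − T) = -17.4 − T → 1·T = -52.8 − (-17.4) = -35.4.
T = -35.4/1 = -35.4 dBFS.

-35.4 dBFS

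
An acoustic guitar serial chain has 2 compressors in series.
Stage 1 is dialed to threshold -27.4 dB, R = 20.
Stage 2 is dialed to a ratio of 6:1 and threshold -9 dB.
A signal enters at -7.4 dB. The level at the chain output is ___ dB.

Stage 1: -7.4 dB is 20 dB over -27.4 dB; at 20:1 that becomes 1 dB over, giving -26.4 dB.
Stage 2: -26.4 dB is at or below the -9 dB threshold — no compression; output -26.4 dB.

-26.4 dB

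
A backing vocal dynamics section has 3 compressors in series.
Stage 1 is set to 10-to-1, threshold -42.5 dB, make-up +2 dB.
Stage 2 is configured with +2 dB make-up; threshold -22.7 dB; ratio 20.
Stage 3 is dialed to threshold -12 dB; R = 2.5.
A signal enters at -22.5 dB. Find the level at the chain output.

Stage 1: 20 dB above -42.5 dB, reduced 10:1 to 2 dB above → -40.5 dB; +2 dB make-up → -38.5 dB.
Stage 2: below threshold (-38.5 ≤ -22.7); passes unchanged; make-up brings it to -36.5 dB.
Stage 3: -36.5 dB ≤ -12 dB, so stage 3 doesn't engage; output -36.5 dB.

-36.5 dB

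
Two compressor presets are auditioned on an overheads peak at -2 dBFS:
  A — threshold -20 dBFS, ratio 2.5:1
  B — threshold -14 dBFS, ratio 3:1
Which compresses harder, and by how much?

A, by 2.8 dB

A: 18 dB over, compressed to 7.2 dB over, so 10.8 dB of GR.
B: 12 dB over, compressed to 4 dB over, so 8 dB of GR.
Difference: 2.8 dB in favour of A.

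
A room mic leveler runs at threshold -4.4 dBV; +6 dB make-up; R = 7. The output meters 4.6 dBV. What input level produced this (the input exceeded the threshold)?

Before make-up, the level was 4.6 − 6 = -1.4 dBV.
The compressed level sits -1.4 − (-4.4) = 3 dB over threshold.
Input overshoot = R × output overshoot = 21 dB → input = -4.4 + 21 = 16.6 dBV.

16.6 dBV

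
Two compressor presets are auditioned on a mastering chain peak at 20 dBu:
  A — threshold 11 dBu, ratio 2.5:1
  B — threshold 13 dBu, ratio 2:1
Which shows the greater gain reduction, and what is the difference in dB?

A: GR = 9 − 9/2.5 = 5.4 dB.
B: GR = 7 − 7/2 = 3.5 dB.
Difference: 1.9 dB in favour of A.

A, by 1.9 dB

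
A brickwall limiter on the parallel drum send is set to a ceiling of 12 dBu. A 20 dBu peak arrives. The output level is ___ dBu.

12 dBu

A brickwall limiter is an ∞:1 compressor: any input above the ceiling is clamped to 12 dBu.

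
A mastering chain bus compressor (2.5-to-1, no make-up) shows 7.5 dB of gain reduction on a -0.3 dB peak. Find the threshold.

Let T be the threshold. Output overshoot = (input overshoot)/R, so -7.8 − T = (-0.3 − T)/2.5.
2.5·(-7.8 − T) = -0.3 − T → 1.5·T = -19.5 − (-0.3) = -19.2.
T = -19.2/1.5 = -12.8 dB.

-12.8 dB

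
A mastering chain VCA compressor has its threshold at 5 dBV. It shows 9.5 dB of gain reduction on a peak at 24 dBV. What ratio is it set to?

Input overshoot = 24 − 5 = 19 dB.
Output overshoot = 19 − 9.5 = 9.5 dB.
Ratio = input overshoot / output overshoot = 19 / 9.5 = 2.

2:1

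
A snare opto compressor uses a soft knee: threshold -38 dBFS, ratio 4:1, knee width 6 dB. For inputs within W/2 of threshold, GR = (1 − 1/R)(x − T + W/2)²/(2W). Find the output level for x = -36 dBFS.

x − T + W/2 = -36 − (-38) + 3 = 5.
GR = (1 − 1/4) × 5² / 12 = 0.75 × 25 / 12 = 1.5625 dB.
Output = -36 − 1.5625 = -37.5625 dBFS.

-37.5625 dBFS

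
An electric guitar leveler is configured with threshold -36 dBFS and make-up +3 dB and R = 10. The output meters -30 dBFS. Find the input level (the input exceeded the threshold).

Remove make-up: -30 − 3 = -33 dBFS.
The compressed level sits -33 − (-36) = 3 dB over threshold.
Undo the ratio: input overshoot = 3 × 10 = 30 dB, giving input = -6 dBFS.

-6 dBFS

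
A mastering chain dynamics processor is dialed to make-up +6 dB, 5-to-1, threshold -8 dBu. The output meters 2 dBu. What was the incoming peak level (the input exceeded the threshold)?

Before make-up, the level was 2 − 6 = -4 dBu.
That's 4 dB above the -8 dBu threshold.
Input overshoot = R × output overshoot = 20 dB → input = -8 + 20 = 12 dBu.

12 dBu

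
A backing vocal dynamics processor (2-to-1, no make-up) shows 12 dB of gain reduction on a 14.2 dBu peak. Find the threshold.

-9.8 dBu

Input is 24 dB above T (since output overshoot × R = input overshoot: (2.2 − T)·2 = 14.2 − T gives T = -9.8 dBu).
Check: -9.8 + (14.2 − (-9.8))/2 = -9.8 + 12 = 2.2 dBu. ✓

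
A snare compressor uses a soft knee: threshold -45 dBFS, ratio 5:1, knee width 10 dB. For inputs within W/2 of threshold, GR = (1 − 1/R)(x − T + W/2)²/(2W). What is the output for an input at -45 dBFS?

-46 dBFS

x − T + W/2 = -45 − (-45) + 5 = 5.
GR = (1 − 1/5) × 5² / 20 = 0.8 × 25 / 20 = 1 dB.
Output = -45 − 1 = -46 dBFS.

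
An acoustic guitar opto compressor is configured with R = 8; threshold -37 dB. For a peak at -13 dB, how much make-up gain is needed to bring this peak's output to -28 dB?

6 dB

Without make-up, output = threshold + overshoot/8 = -37 + 3 = -34 dB.
Gap to target: 6 dB.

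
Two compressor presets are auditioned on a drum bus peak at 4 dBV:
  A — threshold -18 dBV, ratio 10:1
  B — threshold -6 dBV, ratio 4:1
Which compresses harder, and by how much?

A: overshoot 22 dB → output overshoot 2.2 dB → GR 19.8 dB.
B: overshoot 10 dB → output overshoot 2.5 dB → GR 7.5 dB.
A applies 12.3 dB more gain reduction.

A, by 12.3 dB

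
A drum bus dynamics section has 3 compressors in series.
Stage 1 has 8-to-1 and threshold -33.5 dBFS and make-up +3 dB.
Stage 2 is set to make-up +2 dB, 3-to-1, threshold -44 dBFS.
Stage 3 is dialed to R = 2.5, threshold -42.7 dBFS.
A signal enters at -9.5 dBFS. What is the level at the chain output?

Stage 1: -9.5 dBFS is 24 dB over -33.5 dBFS; at 8:1 that becomes 3 dB over, giving -30.5 dBFS; +3 dB make-up → -27.5 dBFS.
Stage 2: overshoot 16.5 dB → 16.5/3 = 5.5 dB → -38.5 dBFS; +2 dB make-up → -36.5 dBFS.
Stage 3: -36.5 dBFS is 6.2 dB over -42.7 dBFS; at 2.5:1 that becomes 2.48 dB over, giving -40.22 dBFS.

-40.22 dBFS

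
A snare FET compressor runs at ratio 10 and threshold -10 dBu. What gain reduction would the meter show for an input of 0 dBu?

9 dB

0 dBu exceeds the threshold by 10 dB.
A 10:1 ratio leaves 1 dB of that excess.
GR = overshoot in − overshoot out = 10 − 1 = 9 dB.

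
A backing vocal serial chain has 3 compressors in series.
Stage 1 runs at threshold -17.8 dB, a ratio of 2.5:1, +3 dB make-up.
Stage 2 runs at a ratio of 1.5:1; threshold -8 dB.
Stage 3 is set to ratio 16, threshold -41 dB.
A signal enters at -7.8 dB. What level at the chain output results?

-39.1125 dB

Stage 1: overshoot 10 dB → 10/2.5 = 4 dB → -13.8 dB; +3 dB make-up → -10.8 dB.
Stage 2: -10.8 dB ≤ -8 dB, so stage 2 doesn't engage; output -10.8 dB.
Stage 3: -10.8 dB is 30.2 dB over -41 dB; at 16:1 that becomes 1.8875 dB over, giving -39.1125 dB.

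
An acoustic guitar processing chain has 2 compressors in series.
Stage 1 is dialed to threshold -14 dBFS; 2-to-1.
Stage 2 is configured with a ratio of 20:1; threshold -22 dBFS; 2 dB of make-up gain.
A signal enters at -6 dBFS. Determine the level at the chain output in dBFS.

Stage 1: -6 dBFS is 8 dB over -14 dBFS; at 2:1 that becomes 4 dB over, giving -10 dBFS.
Stage 2: -10 dBFS is 12 dB over -22 dBFS; at 20:1 that becomes 0.6 dB over, giving -21.4 dBFS; +2 dB make-up → -19.4 dBFS.

-19.4 dBFS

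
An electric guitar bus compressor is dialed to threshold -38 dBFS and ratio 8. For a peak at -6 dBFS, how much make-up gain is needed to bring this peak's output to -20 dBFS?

14 dB

Without make-up, output = threshold + overshoot/8 = -38 + 4 = -34 dBFS.
Gap to target: 14 dB.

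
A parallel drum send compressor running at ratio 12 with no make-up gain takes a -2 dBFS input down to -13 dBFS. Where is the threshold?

-14 dBFS

Gain reduction = -2 − (-13) = 11 dB; output overshoot = GR / (R − 1) = 11 / 11 = 1 dB.
Threshold = output − output overshoot = -13 − 1 = -14 dBFS.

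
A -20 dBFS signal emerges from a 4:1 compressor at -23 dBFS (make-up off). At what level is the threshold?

-24 dBFS

Let T be the threshold. Output overshoot = (input overshoot)/R, so -23 − T = (-20 − T)/4.
4·(-23 − T) = -20 − T → 3·T = -92 − (-20) = -72.
T = -72/3 = -24 dBFS.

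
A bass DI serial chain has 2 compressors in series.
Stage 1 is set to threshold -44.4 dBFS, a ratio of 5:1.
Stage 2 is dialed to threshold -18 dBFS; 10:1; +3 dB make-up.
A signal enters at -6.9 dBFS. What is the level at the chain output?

-33.9 dBFS

Stage 1: overshoot 37.5 dB → 37.5/5 = 7.5 dB → -36.9 dBFS.
Stage 2: -36.9 dBFS is at or below the -18 dBFS threshold — no compression; make-up brings it to -33.9 dBFS.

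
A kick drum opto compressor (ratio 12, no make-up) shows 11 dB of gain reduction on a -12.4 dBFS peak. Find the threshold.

-24.4 dBFS

Let T be the threshold. Output overshoot = (input overshoot)/R, so -23.4 − T = (-12.4 − T)/12.
12·(-23.4 − T) = -12.4 − T → 11·T = -280.8 − (-12.4) = -268.4.
T = -268.4/11 = -24.4 dBFS.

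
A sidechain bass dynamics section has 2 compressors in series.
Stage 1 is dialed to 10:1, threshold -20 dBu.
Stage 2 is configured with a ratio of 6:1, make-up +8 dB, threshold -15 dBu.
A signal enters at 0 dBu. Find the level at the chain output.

Stage 1: overshoot 20 dB → 20/10 = 2 dB → -18 dBu.
Stage 2: -18 dBu is at or below the -15 dBu threshold — no compression; make-up brings it to -10 dBu.

-10 dBu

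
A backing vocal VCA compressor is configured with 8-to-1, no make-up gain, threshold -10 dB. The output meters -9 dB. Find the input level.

-2 dB

That's 1 dB above the -10 dB threshold.
Before 8:1 compression the overshoot was 1 × 8 = 8 dB, so input = -10 + 8 = -2 dB.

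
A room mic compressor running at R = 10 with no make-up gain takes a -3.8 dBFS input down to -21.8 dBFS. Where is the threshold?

Gain reduction = -3.8 − (-21.8) = 18 dB; output overshoot = GR / (R − 1) = 18 / 9 = 2 dB.
Threshold = output − output overshoot = -21.8 − 2 = -23.8 dBFS.

-23.8 dBFS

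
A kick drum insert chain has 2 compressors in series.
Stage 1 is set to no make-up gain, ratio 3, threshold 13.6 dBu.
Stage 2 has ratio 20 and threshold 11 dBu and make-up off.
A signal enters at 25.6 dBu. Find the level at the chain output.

11.33 dBu

Stage 1: 12 dB above 13.6 dBu, reduced 3:1 to 4 dB above → 17.6 dBu.
Stage 2: 17.6 dBu is 6.6 dB over 11 dBu; at 20:1 that becomes 0.33 dB over, giving 11.33 dBu.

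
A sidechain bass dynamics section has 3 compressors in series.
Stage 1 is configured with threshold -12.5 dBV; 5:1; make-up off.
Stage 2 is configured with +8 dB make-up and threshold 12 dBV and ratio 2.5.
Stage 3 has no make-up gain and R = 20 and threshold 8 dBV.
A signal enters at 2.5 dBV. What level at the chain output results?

Stage 1: 2.5 dBV is 15 dB over -12.5 dBV; at 5:1 that becomes 3 dB over, giving -9.5 dBV.
Stage 2: below threshold (-9.5 ≤ 12); passes unchanged; make-up brings it to -1.5 dBV.
Stage 3: -1.5 dBV is at or below the 8 dBV threshold — no compression; output -1.5 dBV.

-1.5 dBV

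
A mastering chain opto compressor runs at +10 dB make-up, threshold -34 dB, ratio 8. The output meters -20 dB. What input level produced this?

-2 dB

Stripping the +10 dB make-up gives -30 dB at the gain stage.
Post-compression overshoot = -30 − (-34) = 4 dB.
Before 8:1 compression the overshoot was 4 × 8 = 32 dB, so input = -34 + 32 = -2 dB.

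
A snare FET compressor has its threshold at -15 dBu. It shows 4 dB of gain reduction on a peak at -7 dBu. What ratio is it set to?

2:1

Input overshoot = -7 − (-15) = 8 dB.
Output overshoot = 8 − 4 = 4 dB.
Ratio = input overshoot / output overshoot = 8 / 4 = 2.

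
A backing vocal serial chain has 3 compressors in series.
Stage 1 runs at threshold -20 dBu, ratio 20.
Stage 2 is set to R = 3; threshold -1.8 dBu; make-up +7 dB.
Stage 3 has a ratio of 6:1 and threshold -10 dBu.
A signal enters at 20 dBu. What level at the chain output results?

-11 dBu

Stage 1: 20 dBu is 40 dB over -20 dBu; at 20:1 that becomes 2 dB over, giving -18 dBu.
Stage 2: -18 dBu ≤ -1.8 dBu, so stage 2 doesn't engage; make-up brings it to -11 dBu.
Stage 3: -11 dBu is at or below the -10 dBu threshold — no compression; output -11 dBu.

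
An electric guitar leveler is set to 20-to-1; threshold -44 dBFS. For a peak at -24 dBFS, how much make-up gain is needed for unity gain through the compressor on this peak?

The peak compresses to -44 + 20/20 = -43 dBFS.
To reach -24 dBFS requires -24 − (-43) = 19 dB of make-up.

19 dB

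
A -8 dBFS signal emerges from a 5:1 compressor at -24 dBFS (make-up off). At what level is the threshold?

Input is 20 dB above T (since output overshoot × R = input overshoot: (-24 − T)·5 = -8 − T gives T = -28 dBFS).
Check: -28 + (-8 − (-28))/5 = -28 + 4 = -24 dBFS. ✓

-28 dBFS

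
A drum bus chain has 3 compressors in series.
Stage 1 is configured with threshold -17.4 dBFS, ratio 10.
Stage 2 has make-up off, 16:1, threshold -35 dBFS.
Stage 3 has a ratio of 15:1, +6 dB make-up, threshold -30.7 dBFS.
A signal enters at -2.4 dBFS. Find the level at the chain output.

Stage 1: -2.4 dBFS is 15 dB over -17.4 dBFS; at 10:1 that becomes 1.5 dB over, giving -15.9 dBFS.
Stage 2: 19.1 dB above -35 dBFS, reduced 16:1 to 1.19375 dB above → -33.80625 dBFS.
Stage 3: -33.80625 dBFS is at or below the -30.7 dBFS threshold — no compression; make-up brings it to -27.80625 dBFS.

-27.80625 dBFS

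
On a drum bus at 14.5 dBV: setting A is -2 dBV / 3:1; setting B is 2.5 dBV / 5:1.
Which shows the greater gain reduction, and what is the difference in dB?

A, by 1.4 dB

A: 16.5 dB over, compressed to 5.5 dB over, so 11 dB of GR.
B: 12 dB over, compressed to 2.4 dB over, so 9.6 dB of GR.
Difference: 1.4 dB in favour of A.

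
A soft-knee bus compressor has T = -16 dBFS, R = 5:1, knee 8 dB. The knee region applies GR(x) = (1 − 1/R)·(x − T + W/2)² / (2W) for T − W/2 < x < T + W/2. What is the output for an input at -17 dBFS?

x − T + W/2 = -17 − (-16) + 4 = 3.
GR = (1 − 1/5) × 3² / 16 = 0.8 × 9 / 16 = 0.45 dB.
Output = -17 − 0.45 = -17.45 dBFS.

-17.45 dBFS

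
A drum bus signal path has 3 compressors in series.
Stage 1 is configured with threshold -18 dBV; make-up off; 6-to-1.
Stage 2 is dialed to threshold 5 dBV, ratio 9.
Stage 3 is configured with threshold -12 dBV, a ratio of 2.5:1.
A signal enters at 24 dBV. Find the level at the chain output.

Stage 1: 24 dBV is 42 dB over -18 dBV; at 6:1 that becomes 7 dB over, giving -11 dBV.
Stage 2: -11 dBV ≤ 5 dBV, so stage 2 doesn't engage; output -11 dBV.
Stage 3: overshoot 1 dB → 1/2.5 = 0.4 dB → -11.6 dBV.

-11.6 dBV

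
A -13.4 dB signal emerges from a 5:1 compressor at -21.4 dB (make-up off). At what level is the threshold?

Gain reduction = -13.4 − (-21.4) = 8 dB; output overshoot = GR / (R − 1) = 8 / 4 = 2 dB.
Threshold = output − output overshoot = -21.4 − 2 = -23.4 dB.

-23.4 dB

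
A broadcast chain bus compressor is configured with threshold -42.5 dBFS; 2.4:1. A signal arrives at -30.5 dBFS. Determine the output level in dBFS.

-37.5 dBFS

-30.5 dBFS sits 12 dB over threshold.
The 12 dB excess becomes 5 dB after 2.4:1 reduction.
That puts the output at -37.5 dBFS.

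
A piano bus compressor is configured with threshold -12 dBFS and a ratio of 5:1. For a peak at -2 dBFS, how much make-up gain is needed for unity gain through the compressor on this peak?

8 dB

Overshoot 10 dB → 10/5 = 2 dB after compression, so the compressed level is -12 + 2 = -10 dBFS.
Make-up = target − compressed = -2 − (-10) = 8 dB.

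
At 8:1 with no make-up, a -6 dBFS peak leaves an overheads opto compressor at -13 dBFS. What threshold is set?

Let T be the threshold. Output overshoot = (input overshoot)/R, so -13 − T = (-6 − T)/8.
8·(-13 − T) = -6 − T → 7·T = -104 − (-6) = -98.
T = -98/7 = -14 dBFS.

-14 dBFS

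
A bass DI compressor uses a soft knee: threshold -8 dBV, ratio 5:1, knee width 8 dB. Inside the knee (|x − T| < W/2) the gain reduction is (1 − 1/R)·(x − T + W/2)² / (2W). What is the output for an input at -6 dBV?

-7.8 dBV

x − T + W/2 = -6 − (-8) + 4 = 6.
GR = (1 − 1/5) × 6² / 16 = 0.8 × 36 / 16 = 1.8 dB.
Output = -6 − 1.8 = -7.8 dBV.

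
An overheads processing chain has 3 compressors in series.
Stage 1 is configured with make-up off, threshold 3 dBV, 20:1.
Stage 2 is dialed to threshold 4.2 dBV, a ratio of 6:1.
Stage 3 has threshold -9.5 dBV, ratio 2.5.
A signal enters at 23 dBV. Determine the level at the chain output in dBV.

Stage 1: 20 dB above 3 dBV, reduced 20:1 to 1 dB above → 4 dBV.
Stage 2: 4 dBV is at or below the 4.2 dBV threshold — no compression; output 4 dBV.
Stage 3: 4 dBV is 13.5 dB over -9.5 dBV; at 2.5:1 that becomes 5.4 dB over, giving -4.1 dBV.

-4.1 dBV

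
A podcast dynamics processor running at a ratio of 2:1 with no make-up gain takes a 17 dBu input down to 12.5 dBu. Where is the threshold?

8 dBu

Gain reduction = 17 − 12.5 = 4.5 dB; output overshoot = GR / (R − 1) = 4.5 / 1 = 4.5 dB.
Threshold = output − output overshoot = 12.5 − 4.5 = 8 dBu.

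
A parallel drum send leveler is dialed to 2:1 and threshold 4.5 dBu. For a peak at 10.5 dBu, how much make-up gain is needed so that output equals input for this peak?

3 dB

The peak compresses to 4.5 + 6/2 = 7.5 dBu.
To reach 10.5 dBu requires 10.5 − 7.5 = 3 dB of make-up.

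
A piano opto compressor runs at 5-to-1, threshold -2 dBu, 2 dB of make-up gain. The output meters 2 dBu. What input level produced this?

8 dBu

Stripping the +2 dB make-up gives 0 dBu at the gain stage.
Post-compression overshoot = 0 − (-2) = 2 dB.
Input overshoot = R × output overshoot = 10 dB → input = -2 + 10 = 8 dBu.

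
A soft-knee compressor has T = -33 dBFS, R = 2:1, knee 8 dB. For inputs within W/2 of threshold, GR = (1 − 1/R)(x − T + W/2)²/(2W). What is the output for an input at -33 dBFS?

x − T + W/2 = -33 − (-33) + 4 = 4.
GR = (1 − 1/2) × 4² / 16 = 0.5 × 16 / 16 = 0.5 dB.
Output = -33 − 0.5 = -33.5 dBFS.

-33.5 dBFS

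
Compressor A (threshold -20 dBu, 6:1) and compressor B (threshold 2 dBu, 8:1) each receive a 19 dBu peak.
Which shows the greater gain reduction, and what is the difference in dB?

A: 39 dB over, compressed to 6.5 dB over, so 32.5 dB of GR.
B: 17 dB over, compressed to 2.125 dB over, so 14.875 dB of GR.
A applies 17.625 dB more gain reduction.

A, by 17.625 dB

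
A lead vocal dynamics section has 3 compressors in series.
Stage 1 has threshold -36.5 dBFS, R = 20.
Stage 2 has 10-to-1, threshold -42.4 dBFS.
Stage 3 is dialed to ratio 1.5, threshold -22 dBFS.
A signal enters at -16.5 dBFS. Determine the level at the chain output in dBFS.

-41.71 dBFS

Stage 1: 20 dB above -36.5 dBFS, reduced 20:1 to 1 dB above → -35.5 dBFS.
Stage 2: -35.5 dBFS is 6.9 dB over -42.4 dBFS; at 10:1 that becomes 0.69 dB over, giving -41.71 dBFS.
Stage 3: below threshold (-41.71 ≤ -22); passes unchanged; output -41.71 dBFS.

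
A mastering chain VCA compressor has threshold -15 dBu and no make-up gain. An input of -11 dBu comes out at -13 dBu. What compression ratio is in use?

2:1

Input overshoot = -11 − (-15) = 4 dB; output overshoot = -13 − (-15) = 2 dB.
Ratio = 4 / 2 = 2.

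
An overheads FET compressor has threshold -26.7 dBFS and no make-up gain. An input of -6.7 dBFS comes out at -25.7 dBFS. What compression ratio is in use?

20:1

Input overshoot = -6.7 − (-26.7) = 20 dB; output overshoot = -25.7 − (-26.7) = 1 dB.
Ratio = 20 / 1 = 20.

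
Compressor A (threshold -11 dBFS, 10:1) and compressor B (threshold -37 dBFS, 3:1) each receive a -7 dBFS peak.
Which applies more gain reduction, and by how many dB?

B, by 16.4 dB

A: overshoot 4 dB → output overshoot 0.4 dB → GR 3.6 dB.
B: overshoot 30 dB → output overshoot 10 dB → GR 20 dB.
B applies 16.4 dB more gain reduction.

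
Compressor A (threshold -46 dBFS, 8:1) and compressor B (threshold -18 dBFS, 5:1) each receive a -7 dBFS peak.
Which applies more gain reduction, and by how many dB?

A, by 25.325 dB

A: GR = 39 − 39/8 = 34.125 dB.
B: GR = 11 − 11/5 = 8.8 dB.
A applies 25.325 dB more gain reduction.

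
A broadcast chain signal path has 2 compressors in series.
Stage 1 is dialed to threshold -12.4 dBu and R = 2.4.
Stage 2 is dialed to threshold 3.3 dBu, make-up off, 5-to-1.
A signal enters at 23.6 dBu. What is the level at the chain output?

Stage 1: 36 dB above -12.4 dBu, reduced 2.4:1 to 15 dB above → 2.6 dBu.
Stage 2: 2.6 dBu is at or below the 3.3 dBu threshold — no compression; output 2.6 dBu.

2.6 dBu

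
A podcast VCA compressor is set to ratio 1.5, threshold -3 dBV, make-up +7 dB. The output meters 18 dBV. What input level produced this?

18 dBV

Stripping the +7 dB make-up gives 11 dBV at the gain stage.
That's 14 dB above the -3 dBV threshold.
Input overshoot = R × output overshoot = 21 dB → input = -3 + 21 = 18 dBV.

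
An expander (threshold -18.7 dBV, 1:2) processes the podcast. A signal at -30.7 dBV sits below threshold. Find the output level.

Undershoot = (-18.7) − (-30.7) = 12 dB.
At 1:2, that expands to 24 dB under threshold.
Output = -18.7 − 24 = -42.7 dBV.

-42.7 dBV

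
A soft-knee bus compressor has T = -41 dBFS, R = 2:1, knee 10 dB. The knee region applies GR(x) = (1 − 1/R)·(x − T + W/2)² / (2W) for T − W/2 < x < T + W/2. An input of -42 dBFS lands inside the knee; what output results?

x − T + W/2 = -42 − (-41) + 5 = 4.
GR = (1 − 1/2) × 4² / 20 = 0.5 × 16 / 20 = 0.4 dB.
Output = -42 − 0.4 = -42.4 dBFS.

-42.4 dBFS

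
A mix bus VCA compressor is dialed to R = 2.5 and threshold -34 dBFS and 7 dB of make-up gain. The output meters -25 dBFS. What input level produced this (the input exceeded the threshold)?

-29 dBFS

Stripping the +7 dB make-up gives -32 dBFS at the gain stage.
The compressed level sits -32 − (-34) = 2 dB over threshold.
Input overshoot = R × output overshoot = 5 dB → input = -34 + 5 = -29 dBFS.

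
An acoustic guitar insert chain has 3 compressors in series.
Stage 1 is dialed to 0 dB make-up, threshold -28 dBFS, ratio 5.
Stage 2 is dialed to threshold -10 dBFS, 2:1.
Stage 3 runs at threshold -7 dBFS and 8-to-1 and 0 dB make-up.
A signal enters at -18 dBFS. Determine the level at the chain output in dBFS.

-26 dBFS

Stage 1: -18 dBFS is 10 dB over -28 dBFS; at 5:1 that becomes 2 dB over, giving -26 dBFS.
Stage 2: -26 dBFS is at or below the -10 dBFS threshold — no compression; output -26 dBFS.
Stage 3: below threshold (-26 ≤ -7); passes unchanged; output -26 dBFS.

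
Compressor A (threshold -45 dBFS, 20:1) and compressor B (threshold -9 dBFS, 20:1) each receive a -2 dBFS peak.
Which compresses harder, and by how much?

A, by 34.2 dB

A: overshoot 43 dB → output overshoot 2.15 dB → GR 40.85 dB.
B: overshoot 7 dB → output overshoot 0.35 dB → GR 6.65 dB.
A applies 34.2 dB more gain reduction.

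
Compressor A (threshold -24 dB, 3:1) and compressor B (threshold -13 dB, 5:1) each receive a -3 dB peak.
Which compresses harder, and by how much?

A, by 6 dB

A: 21 dB over, compressed to 7 dB over, so 14 dB of GR.
B: 10 dB over, compressed to 2 dB over, so 8 dB of GR.
A reduces 6 dB more.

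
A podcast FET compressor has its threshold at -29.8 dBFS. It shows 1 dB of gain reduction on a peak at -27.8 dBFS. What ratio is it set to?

2:1

Input overshoot = -27.8 − (-29.8) = 2 dB.
Output overshoot = 2 − 1 = 1 dB.
Ratio = input overshoot / output overshoot = 2 / 1 = 2.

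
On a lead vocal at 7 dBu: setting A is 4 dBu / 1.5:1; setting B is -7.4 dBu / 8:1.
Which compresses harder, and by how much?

B, by 11.6 dB

A: overshoot 3 dB → output overshoot 2 dB → GR 1 dB.
B: overshoot 14.4 dB → output overshoot 1.8 dB → GR 12.6 dB.
B reduces 11.6 dB more.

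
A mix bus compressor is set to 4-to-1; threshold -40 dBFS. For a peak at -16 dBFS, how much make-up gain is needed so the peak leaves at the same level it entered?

The peak compresses to -40 + 24/4 = -34 dBFS.
To reach -16 dBFS requires -16 − (-34) = 18 dB of make-up.

18 dB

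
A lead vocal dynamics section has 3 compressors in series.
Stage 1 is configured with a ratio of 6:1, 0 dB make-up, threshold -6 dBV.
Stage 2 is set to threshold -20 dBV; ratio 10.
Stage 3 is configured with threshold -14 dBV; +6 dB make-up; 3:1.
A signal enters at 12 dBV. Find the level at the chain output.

Stage 1: overshoot 18 dB → 18/6 = 3 dB → -3 dBV.
Stage 2: 17 dB above -20 dBV, reduced 10:1 to 1.7 dB above → -18.3 dBV.
Stage 3: below threshold (-18.3 ≤ -14); passes unchanged; make-up brings it to -12.3 dBV.

-12.3 dBV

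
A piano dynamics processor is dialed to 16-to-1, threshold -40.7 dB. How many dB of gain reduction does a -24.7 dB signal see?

The signal is 16 dB above threshold.
After 16:1 compression the overshoot becomes 16/16 = 1 dB.
GR = overshoot in − overshoot out = 16 − 1 = 15 dB.

15 dB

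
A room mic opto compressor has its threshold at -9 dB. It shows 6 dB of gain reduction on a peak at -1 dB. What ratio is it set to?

4:1

Input overshoot = -1 − (-9) = 8 dB.
Output overshoot = 8 − 6 = 2 dB.
Ratio = input overshoot / output overshoot = 8 / 2 = 4.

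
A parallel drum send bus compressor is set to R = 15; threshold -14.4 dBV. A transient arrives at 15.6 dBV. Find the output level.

-12.4 dBV

The input is 30 dB above the -14.4 dBV threshold.
15:1 compression reduces that to 30/15 = 2 dB over.
That puts the output at -12.4 dBV.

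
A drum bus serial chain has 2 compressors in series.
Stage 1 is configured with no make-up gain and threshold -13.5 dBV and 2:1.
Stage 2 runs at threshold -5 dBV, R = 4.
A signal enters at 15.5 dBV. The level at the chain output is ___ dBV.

-3.5 dBV

Stage 1: 15.5 dBV is 29 dB over -13.5 dBV; at 2:1 that becomes 14.5 dB over, giving 1 dBV.
Stage 2: 1 dBV is 6 dB over -5 dBV; at 4:1 that becomes 1.5 dB over, giving -3.5 dBV.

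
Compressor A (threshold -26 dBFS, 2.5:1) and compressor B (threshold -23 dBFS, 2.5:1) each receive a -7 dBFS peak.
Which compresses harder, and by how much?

A: GR = 19 − 19/2.5 = 11.4 dB.
B: GR = 16 − 16/2.5 = 9.6 dB.
A applies 1.8 dB more gain reduction.

A, by 1.8 dB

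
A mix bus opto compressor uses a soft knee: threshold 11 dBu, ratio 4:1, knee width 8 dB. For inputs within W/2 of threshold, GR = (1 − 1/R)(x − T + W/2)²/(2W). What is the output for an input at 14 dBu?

x − T + W/2 = 14 − 11 + 4 = 7.
GR = (1 − 1/4) × 7² / 16 = 0.75 × 49 / 16 = 2.296875 dB.
Output = 14 − 2.296875 = 11.703125 dBu.

11.703125 dBu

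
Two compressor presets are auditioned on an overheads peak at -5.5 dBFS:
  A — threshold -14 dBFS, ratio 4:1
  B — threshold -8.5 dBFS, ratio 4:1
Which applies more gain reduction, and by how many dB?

A, by 4.125 dB

A: 8.5 dB over, compressed to 2.125 dB over, so 6.375 dB of GR.
B: 3 dB over, compressed to 0.75 dB over, so 2.25 dB of GR.
Difference: 4.125 dB in favour of A.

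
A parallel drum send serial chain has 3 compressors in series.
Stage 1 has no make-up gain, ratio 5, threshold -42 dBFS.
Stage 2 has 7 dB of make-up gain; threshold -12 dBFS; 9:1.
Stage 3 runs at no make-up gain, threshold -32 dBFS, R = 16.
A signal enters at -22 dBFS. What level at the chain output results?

-31.9375 dBFS

Stage 1: overshoot 20 dB → 20/5 = 4 dB → -38 dBFS.
Stage 2: -38 dBFS ≤ -12 dBFS, so stage 2 doesn't engage; make-up brings it to -31 dBFS.
Stage 3: -31 dBFS is 1 dB over -32 dBFS; at 16:1 that becomes 0.0625 dB over, giving -31.9375 dBFS.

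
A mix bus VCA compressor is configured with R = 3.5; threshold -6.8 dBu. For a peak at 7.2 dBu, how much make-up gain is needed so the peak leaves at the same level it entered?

10 dB

Overshoot 14 dB → 14/3.5 = 4 dB after compression, so the compressed level is -6.8 + 4 = -2.8 dBu.
Make-up = target − compressed = 7.2 − (-2.8) = 10 dB.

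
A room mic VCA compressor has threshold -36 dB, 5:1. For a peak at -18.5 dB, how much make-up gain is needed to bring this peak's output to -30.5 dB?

Without make-up, output = threshold + overshoot/5 = -36 + 3.5 = -32.5 dB.
Gap to target: 2 dB.

2 dB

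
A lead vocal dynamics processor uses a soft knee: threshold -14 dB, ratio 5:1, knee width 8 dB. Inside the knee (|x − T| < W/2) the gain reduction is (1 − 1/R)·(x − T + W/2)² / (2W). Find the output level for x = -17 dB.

x − T + W/2 = -17 − (-14) + 4 = 1.
GR = (1 − 1/5) × 1² / 16 = 0.8 × 1 / 16 = 0.05 dB.
Output = -17 − 0.05 = -17.05 dB.

-17.05 dB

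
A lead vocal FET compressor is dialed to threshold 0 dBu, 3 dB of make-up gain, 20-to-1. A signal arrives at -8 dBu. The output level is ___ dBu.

-8 dBu is 8 dB below the 0 dBu threshold, so no gain reduction is applied.
Make-up gain adds 3 dB: -8 + 3 = -5 dBu.

-5 dBu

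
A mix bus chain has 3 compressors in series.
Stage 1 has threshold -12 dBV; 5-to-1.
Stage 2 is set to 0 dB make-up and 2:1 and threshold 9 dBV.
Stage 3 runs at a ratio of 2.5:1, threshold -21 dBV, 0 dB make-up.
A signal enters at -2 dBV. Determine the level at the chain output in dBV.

Stage 1: overshoot 10 dB → 10/5 = 2 dB → -10 dBV.
Stage 2: below threshold (-10 ≤ 9); passes unchanged; output -10 dBV.
Stage 3: overshoot 11 dB → 11/2.5 = 4.4 dB → -16.6 dBV.

-16.6 dBV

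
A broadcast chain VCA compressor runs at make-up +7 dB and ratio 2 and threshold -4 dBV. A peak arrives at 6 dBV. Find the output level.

The input is 10 dB above the -4 dBV threshold.
2:1 compression reduces that to 10/2 = 5 dB over.
That puts the output at 1 dBV; make-up adds 7 dB, giving 8 dBV.

8 dBV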